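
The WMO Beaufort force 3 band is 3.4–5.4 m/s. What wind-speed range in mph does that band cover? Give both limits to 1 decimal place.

3.4–5.4 m/s × 2.237 = 7.6–12.1 mph.

7.6 to 12.1 mph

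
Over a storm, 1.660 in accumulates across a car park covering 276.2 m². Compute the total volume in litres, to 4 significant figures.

Depth: 1.660 in × 25.4 = 42.164 mm.
1 mm over 1 m² is 1 L, so volume = 42.164 × 276.2 = 11645.697 L ≈ 11650 L.

11650 litres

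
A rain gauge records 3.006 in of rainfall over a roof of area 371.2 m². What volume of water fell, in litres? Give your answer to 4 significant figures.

Depth: 3.006 in × 25.4 = 76.3524 mm.
1 mm over 1 m² is 1 L, so volume = 76.3524 × 371.2 = 28342.011 L ≈ 28340 L.

28340 litres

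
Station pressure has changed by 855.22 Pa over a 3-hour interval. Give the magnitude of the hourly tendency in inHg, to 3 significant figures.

855.22 Pa / 3 h × 0.0002953 inHg/Pa = 0.0842 inHg/h.

0.0842 inHg per hour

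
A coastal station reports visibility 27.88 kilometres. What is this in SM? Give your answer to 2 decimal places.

1 km = 0.621371 SM, so 27.88 × 0.621371 = 17.32 SM.

17.32 SM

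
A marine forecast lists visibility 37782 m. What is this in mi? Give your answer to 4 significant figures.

1 m = 0.000621371 SM, so 37782 × 0.000621371 = 23.48 SM.

23.48 SM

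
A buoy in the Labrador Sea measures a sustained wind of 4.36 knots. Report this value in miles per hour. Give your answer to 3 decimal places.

5.017 mph

1 kt = 1.15078 mph, so 4.36 × 1.15078 = 5.017 mph.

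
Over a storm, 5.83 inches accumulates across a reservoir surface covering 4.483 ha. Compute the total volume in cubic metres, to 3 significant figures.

6640 cubic metres

Depth: 5.83 in × 25.4 = 148.082 mm.
Area: 4.483 ha = 44830 m².
1 mm over 1 m² is 1 L, so volume = 148.082 × 44830 = 6638516.1 L = 6640 m³.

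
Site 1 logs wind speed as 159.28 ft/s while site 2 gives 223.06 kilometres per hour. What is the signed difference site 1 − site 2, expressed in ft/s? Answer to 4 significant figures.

site 2: 223.06 km/h = 203.2845 ft/s.
Difference: 159.2800 − 203.2845 = -44.00 ft/s.

-44.00 ft/s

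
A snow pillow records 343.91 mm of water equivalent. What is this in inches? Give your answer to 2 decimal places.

1 mm = 0.0393701 in, so 343.91 × 0.0393701 = 13.54 in.

13.54 in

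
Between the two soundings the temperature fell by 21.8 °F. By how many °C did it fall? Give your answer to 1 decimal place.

12.1 °C

For a temperature change the 32° offset cancels: Δ°C = 21.8 × 0.5556 = 12.1 °C.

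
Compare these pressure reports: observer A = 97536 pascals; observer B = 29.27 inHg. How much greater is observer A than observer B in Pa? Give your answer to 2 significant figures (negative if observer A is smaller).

observer B: 29.27 inHg = 99119.61 Pa.
Difference: 97536.00 − 99119.61 = -1600 Pa.

-1600 Pa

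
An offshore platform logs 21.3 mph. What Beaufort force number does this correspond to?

Beaufort force 5

21.3 mph = 9.5 m/s, which is Beaufort 5 (fresh breeze, 8.0–10.7 m/s).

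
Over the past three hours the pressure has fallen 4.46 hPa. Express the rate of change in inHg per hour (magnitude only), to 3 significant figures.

4.46 hPa / 3 h × 0.02953 inHg/hPa = 0.0439 inHg/h.

0.0439 inHg per hour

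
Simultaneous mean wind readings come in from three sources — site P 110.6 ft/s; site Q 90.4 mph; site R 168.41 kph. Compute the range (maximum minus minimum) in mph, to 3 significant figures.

site P: 110.6 ft/s = 75.409 mph.
site R: 168.41 km/h = 104.645 mph.
Spread: 104.645 − 75.409 = 29.2 mph.

29.2 mph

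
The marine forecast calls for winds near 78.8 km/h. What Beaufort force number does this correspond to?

Beaufort force 9

78.8 km/h = 21.9 m/s, which is Beaufort 9 (strong gale, 20.8–24.4 m/s).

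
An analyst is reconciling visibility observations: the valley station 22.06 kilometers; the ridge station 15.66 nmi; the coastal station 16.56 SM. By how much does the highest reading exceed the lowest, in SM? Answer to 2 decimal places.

the valley station: 22.06 km = 13.7074 SM.
the ridge station: 15.66 nmi = 18.0212 SM.
Spread: 18.0212 − 13.7074 = 4.31 SM.

4.31 SM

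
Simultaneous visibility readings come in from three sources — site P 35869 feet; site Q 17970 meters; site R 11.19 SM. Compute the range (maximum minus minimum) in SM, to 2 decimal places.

site P: 35869 ft = 6.7934 SM.
site Q: 17970 m = 11.1660 SM.
Spread: 11.1900 − 6.7934 = 4.40 SM.

4.40 SM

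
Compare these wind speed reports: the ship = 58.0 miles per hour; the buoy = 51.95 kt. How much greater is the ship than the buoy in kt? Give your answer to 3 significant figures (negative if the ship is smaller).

the ship: 58.0 mph = 50.4006 kt.
Difference: 50.4006 − 51.9500 = -1.55 kt.

-1.55 kt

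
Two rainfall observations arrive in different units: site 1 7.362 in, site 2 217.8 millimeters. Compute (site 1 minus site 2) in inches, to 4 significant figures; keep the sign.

-1.213 in

site 2: 217.8 mm = 8.57480 in.
Difference: 7.36200 − 8.57480 = -1.213 in.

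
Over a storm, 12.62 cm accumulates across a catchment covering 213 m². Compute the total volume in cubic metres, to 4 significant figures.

26.88 cubic metres

Depth: 12.62 cm × 10 = 126.2 mm.
1 mm over 1 m² is 1 L, so volume = 126.2 × 213 = 26880.6 L = 26.88 m³.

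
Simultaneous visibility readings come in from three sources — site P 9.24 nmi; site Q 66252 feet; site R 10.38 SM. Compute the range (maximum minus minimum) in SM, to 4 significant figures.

site P: 9.24 nmi = 10.63320 SM.
site Q: 66252 ft = 12.54773 SM.
Spread: 12.54773 − 10.38000 = 2.168 SM.

2.168 SM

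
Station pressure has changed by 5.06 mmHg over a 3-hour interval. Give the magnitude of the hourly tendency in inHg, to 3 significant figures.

5.06 mmHg / 3 h × 0.0393701 inHg/mmHg = 0.0664 inHg/h.

0.0664 inHg per hour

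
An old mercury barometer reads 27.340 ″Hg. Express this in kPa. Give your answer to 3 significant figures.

92.6 kPa

1 inHg = 3.38639 kPa, so 27.340 × 3.38639 = 92.6 kPa.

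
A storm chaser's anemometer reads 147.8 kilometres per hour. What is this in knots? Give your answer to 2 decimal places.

79.81 kt

1 km/h = 0.539957 kt, so 147.8 × 0.539957 = 79.81 kt.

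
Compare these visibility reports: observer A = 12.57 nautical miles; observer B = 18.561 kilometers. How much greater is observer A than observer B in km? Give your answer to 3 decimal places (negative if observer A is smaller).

4.719 km

observer A: 12.57 nmi = 23.27964 km.
Difference: 23.27964 − 18.56100 = 4.719 km.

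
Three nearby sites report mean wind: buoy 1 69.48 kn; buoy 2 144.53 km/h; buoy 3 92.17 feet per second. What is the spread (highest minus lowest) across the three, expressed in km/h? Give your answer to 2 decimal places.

43.39 km/h

buoy 1: 69.48 kt = 128.6770 km/h.
buoy 3: 92.17 ft/s = 101.1363 km/h.
Spread: 144.5300 − 101.1363 = 43.39 km/h.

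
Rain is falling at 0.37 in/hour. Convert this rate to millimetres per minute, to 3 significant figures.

0.37 in/hour × 25.4 mm/in × 0.0166667 hour/minute = 0.157 mm/minute.

0.157 mm/minute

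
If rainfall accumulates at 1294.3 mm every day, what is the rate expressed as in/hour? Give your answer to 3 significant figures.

2.12 in/hour

1294.3 mm/day × 0.0393701 in/mm × 0.0416667 day/hour = 2.12 in/hour.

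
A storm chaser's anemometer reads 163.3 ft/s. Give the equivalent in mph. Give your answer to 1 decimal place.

1 ft/s = 0.681818 mph, so 163.3 × 0.681818 = 111.3 mph.

111.3 mph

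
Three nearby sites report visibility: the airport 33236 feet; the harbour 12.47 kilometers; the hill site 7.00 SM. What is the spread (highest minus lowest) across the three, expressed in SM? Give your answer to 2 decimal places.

1.45 SM

the airport: 33236 ft = 6.2947 SM.
the harbour: 12.47 km = 7.7485 SM.
Spread: 7.7485 − 6.2947 = 1.45 SM.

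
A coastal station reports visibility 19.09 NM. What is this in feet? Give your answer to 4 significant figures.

1 nmi = 6076.12 ft, so 19.09 × 6076.12 = 116000 ft.

116000 ft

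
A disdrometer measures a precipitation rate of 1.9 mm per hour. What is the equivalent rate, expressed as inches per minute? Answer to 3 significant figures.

0.00125 in/minute

1.9 mm/hour × 0.0393701 in/mm × 0.0166667 hour/minute = 0.00125 in/minute.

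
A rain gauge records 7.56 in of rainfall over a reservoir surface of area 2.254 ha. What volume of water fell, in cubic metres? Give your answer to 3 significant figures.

4330 cubic metres

Depth: 7.56 in × 25.4 = 192.024 mm.
Area: 2.254 ha = 22540 m².
1 mm over 1 m² is 1 L, so volume = 192.024 × 22540 = 4328221 L = 4330 m³.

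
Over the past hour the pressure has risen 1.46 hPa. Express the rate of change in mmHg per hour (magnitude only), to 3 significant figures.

1.46 hPa / 1 h × 0.750062 mmHg/hPa = 1.10 mmHg/h.

1.10 mmHg per hour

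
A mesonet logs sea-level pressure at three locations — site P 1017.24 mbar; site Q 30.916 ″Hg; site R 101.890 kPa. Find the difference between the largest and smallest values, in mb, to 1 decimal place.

29.7 mb

site Q: 30.916 inHg = 1046.936 mb.
site R: 101.890 kPa = 1018.900 mb.
Spread: 1046.936 − 1017.240 = 29.7 mb.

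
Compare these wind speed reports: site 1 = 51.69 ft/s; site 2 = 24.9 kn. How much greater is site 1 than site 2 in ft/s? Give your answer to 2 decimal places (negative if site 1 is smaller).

site 2: 24.9 kt = 42.0265 ft/s.
Difference: 51.6900 − 42.0265 = 9.66 ft/s.

9.66 ft/s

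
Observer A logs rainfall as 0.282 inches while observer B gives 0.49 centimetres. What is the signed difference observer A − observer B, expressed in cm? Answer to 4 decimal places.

0.2263 cm

observer A: 0.282 in = 0.716280 cm.
Difference: 0.716280 − 0.490000 = 0.2263 cm.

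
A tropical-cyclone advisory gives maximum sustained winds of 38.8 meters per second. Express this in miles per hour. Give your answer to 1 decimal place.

1 m/s = 2.23694 mph, so 38.8 × 2.23694 = 86.8 mph.

86.8 mph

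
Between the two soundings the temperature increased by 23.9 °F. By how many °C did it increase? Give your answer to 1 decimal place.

Converting a difference, only the 9/5 scale factor applies: Δ°C = 23.9 × 0.5556 = 13.3 °C.

13.3 °C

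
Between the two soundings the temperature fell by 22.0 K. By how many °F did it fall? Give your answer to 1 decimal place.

A change of 1 °C equals a change of 1.8 °F: Δ°F = 22.0 × 1.8 = 39.6 °F.

39.6 °F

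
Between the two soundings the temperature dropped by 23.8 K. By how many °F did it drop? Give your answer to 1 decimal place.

Converting a difference, only the 9/5 scale factor applies: Δ°F = 23.8 × 1.8 = 42.8 °F.

42.8 °F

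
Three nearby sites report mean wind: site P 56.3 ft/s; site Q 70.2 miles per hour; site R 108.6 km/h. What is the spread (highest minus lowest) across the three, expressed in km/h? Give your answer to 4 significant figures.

51.20 km/h

site P: 56.3 ft/s = 61.7769 km/h.
site Q: 70.2 mph = 112.9759 km/h.
Spread: 112.9759 − 61.7769 = 51.20 km/h.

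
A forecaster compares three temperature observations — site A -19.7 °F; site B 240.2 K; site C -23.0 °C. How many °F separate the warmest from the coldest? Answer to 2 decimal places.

17.91 °F

site A: -19.7 °F = -28.722 °C.
site B: 240.2 K = -32.950 °C.
Spread: (-23.000) − (-32.950) = 9.950 °C = 17.91 °F.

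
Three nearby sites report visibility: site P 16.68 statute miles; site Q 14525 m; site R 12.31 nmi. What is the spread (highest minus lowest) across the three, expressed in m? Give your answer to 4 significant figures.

12320 m

site P: 16.68 SM = 26843.86 m.
site R: 12.31 nmi = 22798.12 m.
Spread: 26843.86 − 14525.00 = 12320 m.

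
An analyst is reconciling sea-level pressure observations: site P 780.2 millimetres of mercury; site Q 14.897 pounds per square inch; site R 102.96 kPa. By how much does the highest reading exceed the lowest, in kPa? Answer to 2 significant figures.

1.3 kPa

site P: 780.2 mmHg = 104.018 kPa.
site Q: 14.897 psi = 102.711 kPa.
Spread: 104.018 − 102.711 = 1.3 kPa.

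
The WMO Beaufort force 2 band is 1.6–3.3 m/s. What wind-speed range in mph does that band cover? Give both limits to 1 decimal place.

3.6 to 7.4 mph

1.6–3.3 m/s × 2.237 = 3.6–7.4 mph.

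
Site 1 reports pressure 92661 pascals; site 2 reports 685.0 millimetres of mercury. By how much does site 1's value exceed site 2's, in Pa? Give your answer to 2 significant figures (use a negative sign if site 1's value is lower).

site 2: 685.0 mmHg = 91325.84 Pa.
Difference: 92661.00 − 91325.84 = 1300 Pa.

1300 Pa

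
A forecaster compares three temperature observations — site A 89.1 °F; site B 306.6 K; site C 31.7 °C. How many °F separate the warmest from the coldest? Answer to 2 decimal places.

3.15 °F

site A: 89.1 °F = 31.722 °C.
site B: 306.6 K = 33.450 °C.
Spread: 33.450 − 31.700 = 1.750 °C = 3.15 °F.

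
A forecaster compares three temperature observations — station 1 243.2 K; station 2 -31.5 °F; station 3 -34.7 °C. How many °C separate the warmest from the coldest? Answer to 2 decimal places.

station 1: 243.2 K = -29.950 °C.
station 2: -31.5 °F = -35.278 °C.
Spread: (-29.950) − (-35.278) = 5.328 °C.

5.33 °C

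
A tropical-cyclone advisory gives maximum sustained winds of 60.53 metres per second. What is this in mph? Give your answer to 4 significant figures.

1 m/s = 2.23694 mph, so 60.53 × 2.23694 = 135.4 mph.

135.4 mph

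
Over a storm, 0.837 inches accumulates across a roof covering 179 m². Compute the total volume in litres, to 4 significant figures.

3806 litres

Depth: 0.837 in × 25.4 = 21.2598 mm.
1 mm over 1 m² is 1 L, so volume = 21.2598 × 179 = 3805.5042 L ≈ 3806 L.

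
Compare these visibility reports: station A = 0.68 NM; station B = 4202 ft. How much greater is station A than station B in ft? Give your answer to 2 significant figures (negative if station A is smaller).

station A: 0.68 nmi = 4131.76 ft.
Difference: 4131.76 − 4202.00 = -70 ft.

-70 ft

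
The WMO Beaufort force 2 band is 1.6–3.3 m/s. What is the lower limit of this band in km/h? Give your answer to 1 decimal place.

5.8 km/h

1.6–3.3 m/s × 3.6 = 5.8–11.9 km/h.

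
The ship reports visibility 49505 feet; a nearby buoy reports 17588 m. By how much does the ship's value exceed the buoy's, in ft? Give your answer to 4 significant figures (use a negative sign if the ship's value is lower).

-8198 ft

the buoy: 17588 m = 57703.41 ft.
Difference: 49505.00 − 57703.41 = -8198 ft.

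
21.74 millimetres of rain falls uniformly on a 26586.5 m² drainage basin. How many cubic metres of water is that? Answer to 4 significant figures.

578.0 cubic metres

1 mm over 1 m² is 1 L, so volume = 21.74 × 26586.5 = 577990.51 L = 578.0 m³.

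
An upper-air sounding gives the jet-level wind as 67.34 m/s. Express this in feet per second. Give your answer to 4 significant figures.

220.9 ft/s

1 m/s = 3.28084 ft/s, so 67.34 × 3.28084 = 220.9 ft/s.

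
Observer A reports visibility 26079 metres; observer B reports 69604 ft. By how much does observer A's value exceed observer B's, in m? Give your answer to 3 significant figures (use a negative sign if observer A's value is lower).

4860 m

observer B: 69604 ft = 21215.30 m.
Difference: 26079.00 − 21215.30 = 4860 m.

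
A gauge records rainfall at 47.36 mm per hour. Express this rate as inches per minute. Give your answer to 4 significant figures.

0.03108 in/minute

47.36 mm/hour × 0.0393701 in/mm × 0.0166667 hour/minute = 0.03108 in/minute.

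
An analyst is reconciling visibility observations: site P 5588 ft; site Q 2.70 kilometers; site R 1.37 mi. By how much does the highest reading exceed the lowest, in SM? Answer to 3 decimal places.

site P: 5588 ft = 1.05833 SM.
site Q: 2.70 km = 1.67770 SM.
Spread: 1.67770 − 1.05833 = 0.619 SM.

0.619 SM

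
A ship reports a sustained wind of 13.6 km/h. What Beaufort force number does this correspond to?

Beaufort force 3

13.6 km/h = 3.8 m/s, which is Beaufort 3 (gentle breeze, 3.4–5.4 m/s).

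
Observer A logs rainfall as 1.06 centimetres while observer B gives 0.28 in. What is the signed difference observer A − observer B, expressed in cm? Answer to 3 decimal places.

observer B: 0.28 in = 0.71120 cm.
Difference: 1.06000 − 0.71120 = 0.349 cm.

0.349 cm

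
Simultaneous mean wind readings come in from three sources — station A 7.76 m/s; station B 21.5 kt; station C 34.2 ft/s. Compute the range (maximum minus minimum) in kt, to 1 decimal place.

6.4 kt

station A: 7.76 m/s = 15.084 kt.
station C: 34.2 ft/s = 20.263 kt.
Spread: 21.500 − 15.084 = 6.4 kt.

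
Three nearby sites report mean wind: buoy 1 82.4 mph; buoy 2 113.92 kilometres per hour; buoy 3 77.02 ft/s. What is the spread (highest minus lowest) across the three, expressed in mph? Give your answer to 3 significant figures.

29.9 mph

buoy 2: 113.92 km/h = 70.787 mph.
buoy 3: 77.02 ft/s = 52.514 mph.
Spread: 82.400 − 52.514 = 29.9 mph.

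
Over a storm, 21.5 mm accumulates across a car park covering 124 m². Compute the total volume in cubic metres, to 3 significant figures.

2.67 cubic metres

1 mm over 1 m² is 1 L, so volume = 21.5 × 124 = 2666 L = 2.67 m³.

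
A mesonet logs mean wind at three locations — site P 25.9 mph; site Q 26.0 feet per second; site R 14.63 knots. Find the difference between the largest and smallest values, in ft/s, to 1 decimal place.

site P: 25.9 mph = 37.987 ft/s.
site R: 14.63 kt = 24.693 ft/s.
Spread: 37.987 − 24.693 = 13.3 ft/s.

13.3 ft/s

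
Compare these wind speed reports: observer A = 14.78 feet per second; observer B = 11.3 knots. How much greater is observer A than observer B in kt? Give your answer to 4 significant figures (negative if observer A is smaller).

observer A: 14.78 ft/s = 8.75691 kt.
Difference: 8.75691 − 11.30000 = -2.543 kt.

-2.543 kt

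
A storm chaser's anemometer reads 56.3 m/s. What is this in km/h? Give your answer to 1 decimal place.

1 m/s = 3.6 km/h, so 56.3 × 3.6 = 202.7 km/h.

202.7 km/h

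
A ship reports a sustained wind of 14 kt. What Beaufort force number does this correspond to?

Beaufort force 4

14 kt lies in the Beaufort 4 band (moderate breeze, 11–16 kt).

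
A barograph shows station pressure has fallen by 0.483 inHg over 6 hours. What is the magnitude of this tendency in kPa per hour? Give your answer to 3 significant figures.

0.483 inHg / 6 h × 3.38639 kPa/inHg = 0.273 kPa/h.

0.273 kPa per hour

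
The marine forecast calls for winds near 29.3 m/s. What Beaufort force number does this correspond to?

Beaufort force 11

29.3 m/s lies in the Beaufort 11 band (violent storm, 28.5–32.6 m/s).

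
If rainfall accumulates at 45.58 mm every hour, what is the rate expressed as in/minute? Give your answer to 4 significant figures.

45.58 mm/hour × 0.0393701 in/mm × 0.0166667 hour/minute = 0.02991 in/minute.

0.02991 in/minute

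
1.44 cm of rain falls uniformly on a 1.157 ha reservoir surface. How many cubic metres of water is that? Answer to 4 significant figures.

166.6 cubic metres

Depth: 1.44 cm × 10 = 14.4 mm.
Area: 1.157 ha = 11570 m².
1 mm over 1 m² is 1 L, so volume = 14.4 × 11570 = 166608 L = 166.6 m³.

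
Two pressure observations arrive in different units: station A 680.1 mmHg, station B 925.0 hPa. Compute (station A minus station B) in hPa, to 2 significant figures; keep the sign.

-18 hPa

station A: 680.1 mmHg = 906.73 hPa.
Difference: 906.73 − 925.00 = -18 hPa.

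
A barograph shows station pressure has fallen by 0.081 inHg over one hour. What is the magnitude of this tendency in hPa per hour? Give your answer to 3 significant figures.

0.081 inHg / 1 h × 33.8639 hPa/inHg = 2.74 hPa/h.

2.74 hPa per hour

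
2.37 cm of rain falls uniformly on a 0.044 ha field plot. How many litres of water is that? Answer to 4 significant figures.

Depth: 2.37 cm × 10 = 23.7 mm.
Area: 0.044 ha = 440 m².
1 mm over 1 m² is 1 L, so volume = 23.7 × 440 = 10428 L ≈ 10430 L.

10430 litres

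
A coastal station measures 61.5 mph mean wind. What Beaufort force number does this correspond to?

61.5 mph = 27.5 m/s, which is Beaufort 10 (storm, 24.5–28.4 m/s).

Beaufort force 10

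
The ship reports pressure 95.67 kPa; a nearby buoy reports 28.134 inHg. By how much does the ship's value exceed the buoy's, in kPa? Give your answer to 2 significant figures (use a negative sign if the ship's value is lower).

the buoy: 28.134 inHg = 95.2727 kPa.
Difference: 95.6700 − 95.2727 = 0.40 kPa.

0.40 kPa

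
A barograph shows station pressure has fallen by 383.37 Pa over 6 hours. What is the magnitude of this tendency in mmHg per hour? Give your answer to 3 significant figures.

0.479 mmHg per hour

383.37 Pa / 6 h × 0.00750062 mmHg/Pa = 0.479 mmHg/h.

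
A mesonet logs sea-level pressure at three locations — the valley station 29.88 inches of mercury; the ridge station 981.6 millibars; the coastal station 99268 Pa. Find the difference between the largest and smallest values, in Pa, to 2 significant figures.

the valley station: 29.88 inHg = 101185.30 Pa.
the ridge station: 981.6 mb = 98160.00 Pa.
Spread: 101185.30 − 98160.00 = 3000 Pa.

3000 Pa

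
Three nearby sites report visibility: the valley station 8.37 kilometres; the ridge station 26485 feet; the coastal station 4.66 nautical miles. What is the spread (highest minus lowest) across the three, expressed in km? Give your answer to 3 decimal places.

0.558 km

the ridge station: 26485 ft = 8.07263 km.
the coastal station: 4.66 nmi = 8.63032 km.
Spread: 8.63032 − 8.07263 = 0.558 km.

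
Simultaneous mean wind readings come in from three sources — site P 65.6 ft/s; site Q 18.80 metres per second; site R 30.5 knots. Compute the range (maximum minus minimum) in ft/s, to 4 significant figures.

14.12 ft/s

site Q: 18.80 m/s = 61.6798 ft/s.
site R: 30.5 kt = 51.4782 ft/s.
Spread: 65.6000 − 51.4782 = 14.12 ft/s.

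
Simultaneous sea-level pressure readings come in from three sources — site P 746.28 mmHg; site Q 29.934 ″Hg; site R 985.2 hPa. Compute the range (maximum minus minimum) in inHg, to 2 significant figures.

site P: 746.28 mmHg = 29.3811 inHg.
site R: 985.2 hPa = 29.0929 inHg.
Spread: 29.9340 − 29.0929 = 0.84 inHg.

0.84 inHg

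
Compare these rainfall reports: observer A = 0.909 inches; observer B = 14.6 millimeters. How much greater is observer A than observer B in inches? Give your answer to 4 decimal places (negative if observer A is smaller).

observer B: 14.6 mm = 0.574803 in.
Difference: 0.909000 − 0.574803 = 0.3342 in.

0.3342 in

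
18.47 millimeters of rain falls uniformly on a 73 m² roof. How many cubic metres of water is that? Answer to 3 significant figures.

1 mm over 1 m² is 1 L, so volume = 18.47 × 73 = 1348.31 L = 1.35 m³.

1.35 cubic metres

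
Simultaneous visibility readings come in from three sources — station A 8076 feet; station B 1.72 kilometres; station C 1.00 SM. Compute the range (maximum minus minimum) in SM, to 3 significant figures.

0.530 SM

station A: 8076 ft = 1.52955 SM.
station B: 1.72 km = 1.06876 SM.
Spread: 1.52955 − 1.00000 = 0.530 SM.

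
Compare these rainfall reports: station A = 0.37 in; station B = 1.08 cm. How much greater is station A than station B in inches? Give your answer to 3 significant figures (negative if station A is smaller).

-0.0552 in

station B: 1.08 cm = 0.425197 in.
Difference: 0.370000 − 0.425197 = -0.0552 in.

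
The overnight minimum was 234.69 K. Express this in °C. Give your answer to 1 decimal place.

°C = 234.69 − 273.15 = -38.5 °C.

-38.5 °C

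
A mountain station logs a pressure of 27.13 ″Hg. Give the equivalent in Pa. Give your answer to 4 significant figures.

1 inHg = 3386.39 Pa, so 27.13 × 3386.39 = 91870 Pa.

91870 Pa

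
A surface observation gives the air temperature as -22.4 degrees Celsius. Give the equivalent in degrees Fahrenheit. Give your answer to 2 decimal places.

-8.32 °F

°F = °C × 9/5 + 32 = -22.4 × 1.8 + 32 = -8.32 °F.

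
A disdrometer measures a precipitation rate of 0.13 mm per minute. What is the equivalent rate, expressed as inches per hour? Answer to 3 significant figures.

0.13 mm/minute × 0.0393701 in/mm × 60 minute/hour = 0.307 in/hour.

0.307 in/hour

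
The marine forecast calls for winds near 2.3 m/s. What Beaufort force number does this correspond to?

2.3 m/s lies in the Beaufort 2 band (light breeze, 1.6–3.3 m/s).

Beaufort force 2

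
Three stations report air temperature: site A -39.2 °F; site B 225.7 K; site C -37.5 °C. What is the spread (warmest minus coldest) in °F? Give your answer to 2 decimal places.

site A: -39.2 °F = -39.556 °C.
site B: 225.7 K = -47.450 °C.
Spread: (-37.500) − (-47.450) = 9.950 °C = 17.91 °F.

17.91 °F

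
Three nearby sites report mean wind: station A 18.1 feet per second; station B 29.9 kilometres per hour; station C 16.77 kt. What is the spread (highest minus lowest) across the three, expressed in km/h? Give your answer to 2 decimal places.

11.20 km/h

station A: 18.1 ft/s = 19.8608 km/h.
station C: 16.77 kt = 31.0580 km/h.
Spread: 31.0580 − 19.8608 = 11.20 km/h.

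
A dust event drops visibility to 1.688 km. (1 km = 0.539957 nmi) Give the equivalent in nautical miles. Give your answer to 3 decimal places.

1 km = 0.539957 nmi, so 1.688 × 0.539957 = 0.911 nmi.

0.911 nmi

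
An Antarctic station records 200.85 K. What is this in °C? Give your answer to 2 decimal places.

-72.30 °C

°C = 200.85 − 273.15 = -72.30 °C.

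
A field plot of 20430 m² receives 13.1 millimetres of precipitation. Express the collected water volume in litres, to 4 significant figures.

1 mm over 1 m² is 1 L, so volume = 13.1 × 20430 = 267633 L ≈ 267600 L.

267600 litres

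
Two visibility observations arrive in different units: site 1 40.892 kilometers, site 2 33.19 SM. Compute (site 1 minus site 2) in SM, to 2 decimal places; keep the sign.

-7.78 SM

site 1: 40.892 km = 25.4091 SM.
Difference: 25.4091 − 33.1900 = -7.78 SM.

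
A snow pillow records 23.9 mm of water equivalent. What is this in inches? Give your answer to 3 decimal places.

1 mm = 0.0393701 in, so 23.9 × 0.0393701 = 0.941 in.

0.941 in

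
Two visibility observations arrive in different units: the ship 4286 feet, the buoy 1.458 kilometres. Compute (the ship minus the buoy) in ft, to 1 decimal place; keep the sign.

the buoy: 1.458 km = 4783.465 ft.
Difference: 4286.000 − 4783.465 = -497.5 ft.

-497.5 ft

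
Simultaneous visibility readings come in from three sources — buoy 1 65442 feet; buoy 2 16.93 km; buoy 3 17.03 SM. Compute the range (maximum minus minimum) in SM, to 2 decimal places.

buoy 1: 65442 ft = 12.3943 SM.
buoy 2: 16.93 km = 10.5198 SM.
Spread: 17.0300 − 10.5198 = 6.51 SM.

6.51 SM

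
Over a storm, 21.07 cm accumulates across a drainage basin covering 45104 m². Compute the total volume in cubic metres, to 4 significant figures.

9503 cubic metres

Depth: 21.07 cm × 10 = 210.7 mm.
1 mm over 1 m² is 1 L, so volume = 210.7 × 45104 = 9503412.8 L = 9503 m³.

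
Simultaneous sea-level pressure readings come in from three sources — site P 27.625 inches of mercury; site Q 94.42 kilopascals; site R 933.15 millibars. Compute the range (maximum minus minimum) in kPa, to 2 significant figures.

site P: 27.625 inHg = 93.549 kPa.
site R: 933.15 mb = 93.315 kPa.
Spread: 94.420 − 93.315 = 1.1 kPa.

1.1 kPa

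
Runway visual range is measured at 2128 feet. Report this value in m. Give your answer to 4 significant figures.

1 ft = 0.3048 m, so 2128 × 0.3048 = 648.6 m.

648.6 m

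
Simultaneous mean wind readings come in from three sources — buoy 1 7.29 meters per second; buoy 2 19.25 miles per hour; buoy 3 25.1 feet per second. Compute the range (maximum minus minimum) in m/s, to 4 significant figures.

1.316 m/s

buoy 2: 19.25 mph = 8.60552 m/s.
buoy 3: 25.1 ft/s = 7.65048 m/s.
Spread: 8.60552 − 7.29000 = 1.316 m/s.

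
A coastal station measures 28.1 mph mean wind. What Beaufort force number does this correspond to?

28.1 mph = 12.6 m/s, which is Beaufort 6 (strong breeze, 10.8–13.8 m/s).

Beaufort force 6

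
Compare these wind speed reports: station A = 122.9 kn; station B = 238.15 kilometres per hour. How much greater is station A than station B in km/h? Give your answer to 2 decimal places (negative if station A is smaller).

station A: 122.9 kt = 227.6108 km/h.
Difference: 227.6108 − 238.1500 = -10.54 km/h.

-10.54 km/h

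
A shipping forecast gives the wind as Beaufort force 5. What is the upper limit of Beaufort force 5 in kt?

21 kt

Beaufort 5 (fresh breeze) spans 17–21 knots.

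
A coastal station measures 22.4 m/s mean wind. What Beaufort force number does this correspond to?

22.4 m/s lies in the Beaufort 9 band (strong gale, 20.8–24.4 m/s).

Beaufort force 9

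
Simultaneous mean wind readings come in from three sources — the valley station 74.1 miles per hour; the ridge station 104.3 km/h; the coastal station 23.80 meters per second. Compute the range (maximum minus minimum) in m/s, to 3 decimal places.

9.326 m/s

the valley station: 74.1 mph = 33.12566 m/s.
the ridge station: 104.3 km/h = 28.97222 m/s.
Spread: 33.12566 − 23.80000 = 9.326 m/s.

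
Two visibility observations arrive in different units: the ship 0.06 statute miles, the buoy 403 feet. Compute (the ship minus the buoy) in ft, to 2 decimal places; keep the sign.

the ship: 0.06 SM = 316.8000 ft.
Difference: 316.8000 − 403.0000 = -86.20 ft.

-86.20 ft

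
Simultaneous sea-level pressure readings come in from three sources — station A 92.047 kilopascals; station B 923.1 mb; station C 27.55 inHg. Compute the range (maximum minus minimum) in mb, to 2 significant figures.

12 mb

station A: 92.047 kPa = 920.47 mb.
station C: 27.55 inHg = 932.95 mb.
Spread: 932.95 − 920.47 = 12 mb.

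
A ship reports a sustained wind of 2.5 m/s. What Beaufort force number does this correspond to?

2.5 m/s lies in the Beaufort 2 band (light breeze, 1.6–3.3 m/s).

Beaufort force 2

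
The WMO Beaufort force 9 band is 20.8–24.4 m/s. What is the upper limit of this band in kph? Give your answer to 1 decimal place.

87.8 km/h

20.8–24.4 m/s × 3.6 = 74.9–87.8 km/h.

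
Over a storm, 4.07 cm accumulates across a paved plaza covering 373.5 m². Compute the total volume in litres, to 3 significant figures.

15200 litres

Depth: 4.07 cm × 10 = 40.7 mm.
1 mm over 1 m² is 1 L, so volume = 40.7 × 373.5 = 15201.45 L ≈ 15200 L.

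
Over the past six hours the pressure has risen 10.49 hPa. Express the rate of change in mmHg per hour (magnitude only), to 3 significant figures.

10.49 hPa / 6 h × 0.750062 mmHg/hPa = 1.31 mmHg/h.

1.31 mmHg per hour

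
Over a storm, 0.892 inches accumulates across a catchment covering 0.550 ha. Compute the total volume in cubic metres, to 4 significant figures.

124.6 cubic metres

Depth: 0.892 in × 25.4 = 22.6568 mm.
Area: 0.550 ha = 5500 m².
1 mm over 1 m² is 1 L, so volume = 22.6568 × 5500 = 124612.4 L = 124.6 m³.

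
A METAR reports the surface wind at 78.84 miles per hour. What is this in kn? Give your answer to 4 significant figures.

1 mph = 0.868976 kt, so 78.84 × 0.868976 = 68.51 kt.

68.51 kt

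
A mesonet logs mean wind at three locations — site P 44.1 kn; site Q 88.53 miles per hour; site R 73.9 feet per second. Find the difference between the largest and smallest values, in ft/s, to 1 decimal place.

55.9 ft/s

site P: 44.1 kt = 74.432 ft/s.
site Q: 88.53 mph = 129.844 ft/s.
Spread: 129.844 − 73.900 = 55.9 ft/s.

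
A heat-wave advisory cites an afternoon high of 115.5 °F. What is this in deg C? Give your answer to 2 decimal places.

°C = (°F − 32) × 5/9 = (115.5 − 32) / 1.8 = 46.39 °C.

46.39 °C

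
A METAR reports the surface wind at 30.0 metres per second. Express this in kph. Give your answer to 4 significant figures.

1 m/s = 3.6 km/h, so 30.0 × 3.6 = 108.0 km/h.

108.0 km/h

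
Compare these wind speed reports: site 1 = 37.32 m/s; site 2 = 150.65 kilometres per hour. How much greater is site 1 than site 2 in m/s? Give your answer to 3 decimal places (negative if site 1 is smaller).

-4.527 m/s

site 2: 150.65 km/h = 41.84722 m/s.
Difference: 37.32000 − 41.84722 = -4.527 m/s.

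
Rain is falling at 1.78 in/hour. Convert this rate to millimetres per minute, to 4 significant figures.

0.7535 mm/minute

1.78 in/hour × 25.4 mm/in × 0.0166667 hour/minute = 0.7535 mm/minute.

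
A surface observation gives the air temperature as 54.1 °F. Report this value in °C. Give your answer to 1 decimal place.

12.3 °C

°C = (°F − 32) × 5/9 = (54.1 − 32) / 1.8 = 12.3 °C.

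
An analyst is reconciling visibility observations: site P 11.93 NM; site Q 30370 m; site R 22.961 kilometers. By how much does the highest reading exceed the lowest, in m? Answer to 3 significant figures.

site P: 11.93 nmi = 22094.36 m.
site R: 22.961 km = 22961.00 m.
Spread: 30370.00 − 22094.36 = 8280 m.

8280 m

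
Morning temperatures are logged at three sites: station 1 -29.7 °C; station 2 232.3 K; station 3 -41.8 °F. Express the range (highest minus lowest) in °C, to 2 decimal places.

station 2: 232.3 K = -40.850 °C.
station 3: -41.8 °F = -41.000 °C.
Spread: (-29.700) − (-41.000) = 11.300 °C.

11.30 °C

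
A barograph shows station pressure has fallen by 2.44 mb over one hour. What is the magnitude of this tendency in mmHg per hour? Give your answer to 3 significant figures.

1.83 mmHg per hour

2.44 mb / 1 h × 0.750062 mmHg/mb = 1.83 mmHg/h.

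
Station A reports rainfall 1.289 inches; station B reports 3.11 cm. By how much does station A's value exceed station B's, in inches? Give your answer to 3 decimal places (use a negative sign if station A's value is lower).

station B: 3.11 cm = 1.22441 in.
Difference: 1.28900 − 1.22441 = 0.065 in.

0.065 in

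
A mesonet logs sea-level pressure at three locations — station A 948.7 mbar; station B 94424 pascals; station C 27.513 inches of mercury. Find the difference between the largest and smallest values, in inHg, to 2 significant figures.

0.50 inHg

station A: 948.7 mb = 28.0151 inHg.
station B: 94424 Pa = 27.8834 inHg.
Spread: 28.0151 − 27.5130 = 0.50 inHg.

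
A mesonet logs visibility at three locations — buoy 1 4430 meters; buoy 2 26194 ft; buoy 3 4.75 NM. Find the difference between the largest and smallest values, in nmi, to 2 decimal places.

2.36 nmi

buoy 1: 4430 m = 2.3920 nmi.
buoy 2: 26194 ft = 4.3110 nmi.
Spread: 4.7500 − 2.3920 = 2.36 nmi.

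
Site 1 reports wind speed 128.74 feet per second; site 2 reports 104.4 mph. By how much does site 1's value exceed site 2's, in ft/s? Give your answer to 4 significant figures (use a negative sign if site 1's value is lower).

site 2: 104.4 mph = 153.1200 ft/s.
Difference: 128.7400 − 153.1200 = -24.38 ft/s.

-24.38 ft/s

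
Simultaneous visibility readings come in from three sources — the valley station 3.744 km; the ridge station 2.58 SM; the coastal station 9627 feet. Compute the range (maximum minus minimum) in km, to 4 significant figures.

1.218 km

the ridge station: 2.58 SM = 4.15211 km.
the coastal station: 9627 ft = 2.93431 km.
Spread: 4.15211 − 2.93431 = 1.218 km.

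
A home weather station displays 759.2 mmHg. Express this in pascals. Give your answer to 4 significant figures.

101200 Pa

1 mmHg = 133.322 Pa, so 759.2 × 133.322 = 101200 Pa.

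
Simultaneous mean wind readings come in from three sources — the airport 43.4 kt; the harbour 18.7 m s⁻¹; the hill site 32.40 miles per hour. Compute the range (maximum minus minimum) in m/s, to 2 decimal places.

the airport: 43.4 kt = 22.3269 m/s.
the hill site: 32.40 mph = 14.4841 m/s.
Spread: 22.3269 − 14.4841 = 7.84 m/s.

7.84 m/s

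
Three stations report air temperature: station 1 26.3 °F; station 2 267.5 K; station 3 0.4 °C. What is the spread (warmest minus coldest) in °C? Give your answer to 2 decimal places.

6.05 °C

station 1: 26.3 °F = -3.167 °C.
station 2: 267.5 K = -5.650 °C.
Spread: 0.400 − (-5.650) = 6.050 °C.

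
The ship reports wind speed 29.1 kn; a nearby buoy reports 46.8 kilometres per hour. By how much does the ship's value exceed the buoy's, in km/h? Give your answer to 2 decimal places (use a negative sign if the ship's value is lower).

7.09 km/h

the ship: 29.1 kt = 53.8932 km/h.
Difference: 53.8932 − 46.8000 = 7.09 km/h.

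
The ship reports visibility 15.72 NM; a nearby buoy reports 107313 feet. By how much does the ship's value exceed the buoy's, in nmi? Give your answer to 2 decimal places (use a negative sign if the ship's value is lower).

the buoy: 107313 ft = 17.6614 nmi.
Difference: 15.7200 − 17.6614 = -1.94 nmi.

-1.94 nmi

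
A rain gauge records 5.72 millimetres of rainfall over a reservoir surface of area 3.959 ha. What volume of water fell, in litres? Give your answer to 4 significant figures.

Area: 3.959 ha = 39590 m².
1 mm over 1 m² is 1 L, so volume = 5.72 × 39590 = 226454.8 L ≈ 226500 L.

226500 litres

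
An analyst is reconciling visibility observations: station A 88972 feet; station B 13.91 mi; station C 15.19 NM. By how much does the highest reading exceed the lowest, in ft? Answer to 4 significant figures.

18850 ft

station B: 13.91 SM = 73444.80 ft.
station C: 15.19 nmi = 92296.19 ft.
Spread: 92296.19 − 73444.80 = 18850 ft.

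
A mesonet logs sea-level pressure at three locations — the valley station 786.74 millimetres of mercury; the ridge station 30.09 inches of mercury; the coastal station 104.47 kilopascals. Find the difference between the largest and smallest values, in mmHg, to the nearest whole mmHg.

22 mmHg

the ridge station: 30.09 inHg = 764.29 mmHg.
the coastal station: 104.47 kPa = 783.59 mmHg.
Spread: 786.74 − 764.29 = 22 mmHg.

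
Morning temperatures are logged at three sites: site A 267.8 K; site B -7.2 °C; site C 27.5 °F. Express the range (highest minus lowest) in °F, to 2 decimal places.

8.46 °F

site A: 267.8 K = -5.350 °C.
site C: 27.5 °F = -2.500 °C.
Spread: (-2.500) − (-7.200) = 4.700 °C = 8.46 °F.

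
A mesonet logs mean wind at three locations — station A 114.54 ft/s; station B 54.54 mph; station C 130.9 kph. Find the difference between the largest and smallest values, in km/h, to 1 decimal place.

station A: 114.54 ft/s = 125.682 km/h.
station B: 54.54 mph = 87.774 km/h.
Spread: 130.900 − 87.774 = 43.1 km/h.

43.1 km/h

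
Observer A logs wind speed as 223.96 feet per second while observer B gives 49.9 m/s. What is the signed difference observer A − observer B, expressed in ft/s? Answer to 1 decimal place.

observer B: 49.9 m/s = 163.714 ft/s.
Difference: 223.960 − 163.714 = 60.2 ft/s.

60.2 ft/s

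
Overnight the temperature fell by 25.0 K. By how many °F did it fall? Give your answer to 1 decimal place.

For a temperature change the 32° offset cancels: Δ°F = 25.0 × 1.8 = 45.0 °F.

45.0 °F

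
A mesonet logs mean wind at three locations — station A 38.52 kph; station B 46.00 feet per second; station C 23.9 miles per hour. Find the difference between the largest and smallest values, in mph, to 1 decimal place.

7.5 mph

station A: 38.52 km/h = 23.935 mph.
station B: 46.00 ft/s = 31.364 mph.
Spread: 31.364 − 23.900 = 7.5 mph.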